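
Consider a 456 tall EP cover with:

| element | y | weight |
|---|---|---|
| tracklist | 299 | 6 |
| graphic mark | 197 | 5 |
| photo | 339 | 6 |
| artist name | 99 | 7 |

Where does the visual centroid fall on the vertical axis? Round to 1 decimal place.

Total weight = 6 + 5 + 6 + 7 = 24.
y-moment: 6·299 + 5·197 + 6·339 + 7·99 = 5506; centroid 5506/24 ≈ 229.42.

y ≈ 229.4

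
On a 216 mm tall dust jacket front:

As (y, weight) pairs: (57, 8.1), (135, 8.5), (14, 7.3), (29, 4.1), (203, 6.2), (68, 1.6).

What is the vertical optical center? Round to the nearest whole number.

Total weight = 8.1 + 8.5 + 7.3 + 4.1 + 6.2 + 1.6 = 35.8.
Σw·y = 3197.7; ȳ = 3197.7/35.8 ≈ 89.32.

y ≈ 89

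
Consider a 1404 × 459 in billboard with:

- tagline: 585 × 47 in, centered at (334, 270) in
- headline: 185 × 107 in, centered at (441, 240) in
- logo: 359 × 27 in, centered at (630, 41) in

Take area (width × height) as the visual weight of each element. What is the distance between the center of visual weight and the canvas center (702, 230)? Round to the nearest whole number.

≈ 281 in

Areas: tagline 585·47 = 27495, headline 185·107 = 19795, logo 359·27 = 9693. Total weight = 56983.
Σw·x = 27495·334 + 19795·441 + 9693·630 = 24019515, so x̄ = 24019515/56983 ≈ 421.52.
Σw·y = 27495·270 + 19795·240 + 9693·41 = 12571863, so ȳ = 12571863/56983 ≈ 220.62.
From (702, 230): dx = -280.48, dy = -9.38, so the distance is √(dx²+dy²) ≈ 280.64.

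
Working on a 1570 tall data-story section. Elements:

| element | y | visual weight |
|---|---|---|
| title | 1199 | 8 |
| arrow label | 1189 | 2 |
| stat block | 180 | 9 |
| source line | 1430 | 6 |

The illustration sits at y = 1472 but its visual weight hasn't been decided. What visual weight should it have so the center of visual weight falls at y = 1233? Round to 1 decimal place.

w ≈ 36.2

Fixed elements: Σw = 8 + 2 + 9 + 6 = 25, Σw·y = 8·1199 + 2·1189 + 9·180 + 6·1430 = 22170.
Balance at y = 1233 requires (22170 + w·1472) / (25 + w) = 1233.
Solving: w = (1233·25 − 22170) / (1472 − 1233) = 8655 / 239 ≈ 36.21.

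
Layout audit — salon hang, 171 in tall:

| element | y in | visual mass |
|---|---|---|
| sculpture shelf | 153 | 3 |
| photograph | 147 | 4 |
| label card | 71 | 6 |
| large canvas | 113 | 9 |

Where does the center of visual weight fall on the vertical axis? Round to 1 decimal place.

y ≈ 113.2

Σw = 3 + 4 + 6 + 9 = 22.
y-moment: 3·153 + 4·147 + 6·71 + 9·113 = 2490; centroid 2490/22 ≈ 113.18.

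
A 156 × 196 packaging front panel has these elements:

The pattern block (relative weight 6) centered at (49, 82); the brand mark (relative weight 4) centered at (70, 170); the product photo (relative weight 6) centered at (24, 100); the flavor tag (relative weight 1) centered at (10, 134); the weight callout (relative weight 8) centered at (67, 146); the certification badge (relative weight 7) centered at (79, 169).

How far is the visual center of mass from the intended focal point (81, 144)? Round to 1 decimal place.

≈ 26.6

Total weight = 6 + 4 + 6 + 1 + 8 + 7 = 32.
Σw·x = 1817; x̄ = 1817/32 ≈ 56.78.
Σw·y = 4257; ȳ = 4257/32 ≈ 133.03.
From (81, 144): dx = -24.22, dy = -10.97, so the distance is √(dx²+dy²) ≈ 26.59.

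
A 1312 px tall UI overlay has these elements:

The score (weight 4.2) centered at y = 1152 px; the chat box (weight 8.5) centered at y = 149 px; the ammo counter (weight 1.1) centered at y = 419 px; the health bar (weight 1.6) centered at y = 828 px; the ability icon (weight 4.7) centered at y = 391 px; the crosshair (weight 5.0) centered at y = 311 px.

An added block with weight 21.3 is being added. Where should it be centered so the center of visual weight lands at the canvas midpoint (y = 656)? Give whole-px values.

y ≈ 899

New total weight: (4.2 + 8.5 + 1.1 + 1.6 + 4.7 + 5.0) + 21.3 = 46.4.
y: target moment 46.4×656 = 30438.4; current 4.2·1152 + 8.5·149 + 1.1·419 + 1.6·828 + 4.7·391 + 5.0·311 = 11283.3; the added block supplies 19155.1, so y = 19155.1/21.3 ≈ 899.30.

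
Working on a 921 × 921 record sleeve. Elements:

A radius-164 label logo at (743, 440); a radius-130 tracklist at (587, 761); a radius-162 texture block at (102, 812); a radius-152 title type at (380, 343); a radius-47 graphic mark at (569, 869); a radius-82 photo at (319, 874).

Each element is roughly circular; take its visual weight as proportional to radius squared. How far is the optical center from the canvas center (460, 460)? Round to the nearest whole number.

r² weights: label logo 164² = 26896, tracklist 130² = 16900, texture block 162² = 26244, title type 152² = 23104, graphic mark 47² = 2209, photo 82² = 6724. Total = 102077.
Σw·x = 44762313; x̄ = 44762313/102077 ≈ 438.52.
y: moment 61726337 / weight 102077 ≈ 604.70
Relative to (460, 460): Δ = (-21.48, 144.70); |Δ| = √(-21.48² + 144.70²) ≈ 146.29.

≈ 146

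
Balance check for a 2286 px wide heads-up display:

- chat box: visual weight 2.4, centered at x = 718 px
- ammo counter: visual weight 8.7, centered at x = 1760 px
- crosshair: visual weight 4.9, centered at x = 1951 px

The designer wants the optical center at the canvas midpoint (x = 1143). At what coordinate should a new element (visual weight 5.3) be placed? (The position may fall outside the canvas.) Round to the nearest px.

New total weight: (2.4 + 8.7 + 4.9) + 5.3 = 21.3.
x: need Σw·x = 21.3·1143 = 24345.9. Existing = 2.4·718 + 8.7·1760 + 4.9·1951 = 26595.1. Remainder -2249.2 / 5.3 ≈ -424.38.

x ≈ -424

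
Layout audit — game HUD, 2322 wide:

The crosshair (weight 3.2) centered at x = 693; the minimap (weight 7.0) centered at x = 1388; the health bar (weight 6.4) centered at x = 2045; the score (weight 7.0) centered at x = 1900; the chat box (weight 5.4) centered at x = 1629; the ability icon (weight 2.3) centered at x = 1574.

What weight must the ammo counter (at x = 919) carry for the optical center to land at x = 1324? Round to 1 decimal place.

w ≈ 23.0

Fixed elements: Σw = 3.2 + 7.0 + 6.4 + 7.0 + 5.4 + 2.3 = 31.3, Σw·x = 3.2·693 + 7.0·1388 + 6.4·2045 + 7.0·1900 + 5.4·1629 + 2.3·1574 = 50738.4.
For the centroid to hit 1324: (50738.4 + w·919) / (31.3 + w) = 1324.
Rearranging, w·(919 − 1324) = 1324·31.3 − 50738.4 = -9297.2, so w ≈ -9297.2/-405 = 22.96.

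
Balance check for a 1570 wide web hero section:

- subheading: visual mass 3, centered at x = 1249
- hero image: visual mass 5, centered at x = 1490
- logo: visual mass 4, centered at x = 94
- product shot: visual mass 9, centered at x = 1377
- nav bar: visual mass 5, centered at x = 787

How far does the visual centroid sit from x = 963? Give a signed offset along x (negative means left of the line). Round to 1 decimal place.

≈ 110.1

Weights sum to 3 + 5 + 4 + 9 + 5 = 26.
Σw·x = 3·1249 + 5·1490 + 4·94 + 9·1377 + 5·787 = 27901, so x̄ = 27901/26 ≈ 1073.12.
Offset from x = 963: 1073.12 − 963 ≈ 110.12.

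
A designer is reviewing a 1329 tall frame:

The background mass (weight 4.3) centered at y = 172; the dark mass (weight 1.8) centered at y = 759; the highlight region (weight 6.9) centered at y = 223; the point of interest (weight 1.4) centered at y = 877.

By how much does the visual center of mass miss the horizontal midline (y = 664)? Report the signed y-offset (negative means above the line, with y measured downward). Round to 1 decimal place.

Total weight = 4.3 + 1.8 + 6.9 + 1.4 = 14.4.
y: (4.3·172 + 1.8·759 + 6.9·223 + 1.4·877) / 14.4 = 4872.3 / 14.4 ≈ 338.35
Against y = 664, that's 338.35 − 664 = -325.65.

≈ -325.6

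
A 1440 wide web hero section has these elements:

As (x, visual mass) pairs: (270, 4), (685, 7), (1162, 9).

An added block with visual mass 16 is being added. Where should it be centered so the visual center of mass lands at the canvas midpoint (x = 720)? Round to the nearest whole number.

After adding the added block, total weight = 4 + 7 + 9 + 16 = 36.
Along x: (16333 + 16·x) / 36 = 720 (existing moment 4·270 + 7·685 + 9·1162 = 16333) ⇒ x = (25920 − 16333) / 16 ≈ 599.19.

x ≈ 599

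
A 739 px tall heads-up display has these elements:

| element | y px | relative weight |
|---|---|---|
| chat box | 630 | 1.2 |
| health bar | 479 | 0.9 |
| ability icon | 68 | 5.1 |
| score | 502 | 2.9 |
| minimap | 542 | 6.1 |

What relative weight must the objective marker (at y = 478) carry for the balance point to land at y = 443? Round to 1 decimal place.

w ≈ 25.2

Existing Σw = 16.2 (1.2 + 0.9 + 5.1 + 2.9 + 6.1); existing moment 1.2·630 + 0.9·479 + 5.1·68 + 2.9·502 + 6.1·542 = 6295.9.
Set Σw·y/Σw = 443: (6295.9 + 478w) = 443·(16.2 + w).
So w = (443·16.2 − 6295.9)/(478 − 443) = 880.7/35 ≈ 25.16.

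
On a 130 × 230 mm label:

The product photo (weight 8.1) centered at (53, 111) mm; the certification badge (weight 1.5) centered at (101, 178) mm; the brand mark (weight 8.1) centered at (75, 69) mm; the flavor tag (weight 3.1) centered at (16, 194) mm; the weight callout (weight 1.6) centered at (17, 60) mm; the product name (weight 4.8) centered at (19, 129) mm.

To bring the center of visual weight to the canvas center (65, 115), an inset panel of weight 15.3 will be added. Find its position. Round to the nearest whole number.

New total weight: (8.1 + 1.5 + 8.1 + 3.1 + 1.6 + 4.8) + 15.3 = 42.5.
x: need Σw·x = 42.5·65 = 2762.5. Existing = 8.1·53 + 1.5·101 + 8.1·75 + 3.1·16 + 1.6·17 + 4.8·19 = 1356.3. Remainder 1406.2 / 15.3 ≈ 91.91.
y: need Σw·y = 42.5·115 = 4887.5. Existing = 8.1·111 + 1.5·178 + 8.1·69 + 3.1·194 + 1.6·60 + 4.8·129 = 3041.6. Remainder 1845.9 / 15.3 ≈ 120.65.

(92, 121)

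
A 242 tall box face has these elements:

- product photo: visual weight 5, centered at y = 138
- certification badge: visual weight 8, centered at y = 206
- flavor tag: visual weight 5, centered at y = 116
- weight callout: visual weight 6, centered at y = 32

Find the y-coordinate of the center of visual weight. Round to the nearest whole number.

y ≈ 130

Total weight = 5 + 8 + 5 + 6 = 24.
Σw·y = 5·138 + 8·206 + 5·116 + 6·32 = 3110, so ȳ = 3110/24 ≈ 129.58.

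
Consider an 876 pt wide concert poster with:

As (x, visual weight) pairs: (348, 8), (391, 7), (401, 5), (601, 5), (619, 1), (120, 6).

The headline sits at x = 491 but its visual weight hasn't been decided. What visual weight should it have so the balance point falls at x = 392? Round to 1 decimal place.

Fixed elements: Σw = 8 + 7 + 5 + 5 + 1 + 6 = 32, Σw·x = 8·348 + 7·391 + 5·401 + 5·601 + 1·619 + 6·120 = 11870.
Set Σw·x/Σw = 392: (11870 + 491w) = 392·(32 + w).
Solving: w = (392·32 − 11870) / (491 − 392) = 674 / 99 ≈ 6.81.

w ≈ 6.8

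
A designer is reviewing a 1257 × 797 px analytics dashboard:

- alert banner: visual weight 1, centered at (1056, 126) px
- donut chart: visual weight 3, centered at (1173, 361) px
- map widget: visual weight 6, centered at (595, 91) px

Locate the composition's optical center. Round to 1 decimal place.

(814.5, 175.5)

Weights sum to 1 + 3 + 6 = 10.
Σw·x = 1·1056 + 3·1173 + 6·595 = 8145, so x̄ = 8145/10 ≈ 814.50.
Σw·y = 1·126 + 3·361 + 6·91 = 1755, so ȳ = 1755/10 ≈ 175.50.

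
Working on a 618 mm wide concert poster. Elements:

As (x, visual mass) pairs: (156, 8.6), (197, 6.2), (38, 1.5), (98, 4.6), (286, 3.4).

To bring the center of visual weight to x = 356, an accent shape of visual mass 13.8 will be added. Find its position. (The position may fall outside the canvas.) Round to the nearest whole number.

After adding the accent shape, total weight = 8.6 + 6.2 + 1.5 + 4.6 + 3.4 + 13.8 = 38.1.
Along x: (4043.2 + 13.8·x) / 38.1 = 356 (existing moment 8.6·156 + 6.2·197 + 1.5·38 + 4.6·98 + 3.4·286 = 4043.2) ⇒ x = (13563.6 − 4043.2) / 13.8 ≈ 689.88.

x ≈ 690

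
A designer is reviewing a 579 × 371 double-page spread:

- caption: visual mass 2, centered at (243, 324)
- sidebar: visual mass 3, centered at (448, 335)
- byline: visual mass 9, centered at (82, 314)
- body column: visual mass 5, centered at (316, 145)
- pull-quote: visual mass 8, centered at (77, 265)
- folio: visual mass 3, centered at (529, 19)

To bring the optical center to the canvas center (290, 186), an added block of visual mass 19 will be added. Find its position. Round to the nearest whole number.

New total weight: (2 + 3 + 9 + 5 + 8 + 3) + 19 = 49.
Along x: (6351 + 19·x) / 49 = 290 (existing moment 2·243 + 3·448 + 9·82 + 5·316 + 8·77 + 3·529 = 6351) ⇒ x = (14210 − 6351) / 19 ≈ 413.63.
Along y: (7381 + 19·y) / 49 = 186 (existing moment 2·324 + 3·335 + 9·314 + 5·145 + 8·265 + 3·19 = 7381) ⇒ y = (9114 − 7381) / 19 ≈ 91.21.

(414, 91)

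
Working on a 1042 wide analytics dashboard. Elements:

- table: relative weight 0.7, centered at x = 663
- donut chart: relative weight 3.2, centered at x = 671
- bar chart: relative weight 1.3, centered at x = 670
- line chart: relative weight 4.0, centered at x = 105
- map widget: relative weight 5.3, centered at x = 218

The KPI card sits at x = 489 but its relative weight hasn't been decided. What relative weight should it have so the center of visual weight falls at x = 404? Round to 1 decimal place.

w ≈ 9.4

Fixed elements: Σw = 0.7 + 3.2 + 1.3 + 4.0 + 5.3 = 14.5, Σw·x = 0.7·663 + 3.2·671 + 1.3·670 + 4.0·105 + 5.3·218 = 5057.7.
Balance at x = 404 requires (5057.7 + w·489) / (14.5 + w) = 404.
Solving: w = (404·14.5 − 5057.7) / (489 − 404) = 800.3 / 85 ≈ 9.42.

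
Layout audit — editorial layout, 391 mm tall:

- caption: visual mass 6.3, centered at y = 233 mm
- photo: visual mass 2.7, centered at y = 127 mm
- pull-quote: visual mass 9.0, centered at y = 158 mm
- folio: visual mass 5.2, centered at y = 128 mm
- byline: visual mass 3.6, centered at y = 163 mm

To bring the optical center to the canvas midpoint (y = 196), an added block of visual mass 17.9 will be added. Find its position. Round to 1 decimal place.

After adding the added block, total weight = 6.3 + 2.7 + 9.0 + 5.2 + 3.6 + 17.9 = 44.7.
y: target moment 44.7×196 = 8761.2; current 6.3·233 + 2.7·127 + 9.0·158 + 5.2·128 + 3.6·163 = 4485.2; the added block supplies 4276.0, so y = 4276.0/17.9 ≈ 238.88.

y ≈ 238.9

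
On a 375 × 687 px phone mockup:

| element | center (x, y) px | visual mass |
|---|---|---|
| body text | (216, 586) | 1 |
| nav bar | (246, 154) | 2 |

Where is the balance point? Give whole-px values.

(236, 298)

Weights sum to 1 + 2 = 3.
x-moment: 1·216 + 2·246 = 708; centroid 708/3 ≈ 236.00.
y-moment: 1·586 + 2·154 = 894; centroid 894/3 ≈ 298.00.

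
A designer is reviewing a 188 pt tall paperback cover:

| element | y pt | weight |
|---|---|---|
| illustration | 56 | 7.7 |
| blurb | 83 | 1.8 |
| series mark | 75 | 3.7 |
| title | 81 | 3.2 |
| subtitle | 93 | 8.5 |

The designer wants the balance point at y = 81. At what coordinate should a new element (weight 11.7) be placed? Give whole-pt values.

After adding the new element, total weight = 7.7 + 1.8 + 3.7 + 3.2 + 8.5 + 11.7 = 36.6.
y: target moment 36.6×81 = 2964.6; current 7.7·56 + 1.8·83 + 3.7·75 + 3.2·81 + 8.5·93 = 1907.8; the new element supplies 1056.8, so y = 1056.8/11.7 ≈ 90.32.

y ≈ 90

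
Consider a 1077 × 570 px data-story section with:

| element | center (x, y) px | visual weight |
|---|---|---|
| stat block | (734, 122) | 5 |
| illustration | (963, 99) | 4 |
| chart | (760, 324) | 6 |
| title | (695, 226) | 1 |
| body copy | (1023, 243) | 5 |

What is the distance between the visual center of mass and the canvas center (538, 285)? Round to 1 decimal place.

≈ 323.0 px

Σw = 5 + 4 + 6 + 1 + 5 = 21.
x-moment: 5·734 + 4·963 + 6·760 + 1·695 + 5·1023 = 17892; centroid 17892/21 ≈ 852.00.
y-moment: 5·122 + 4·99 + 6·324 + 1·226 + 5·243 = 4391; centroid 4391/21 ≈ 209.10.
From (538, 285): dx = 314.00, dy = -75.90, so the distance is √(dx²+dy²) ≈ 323.04.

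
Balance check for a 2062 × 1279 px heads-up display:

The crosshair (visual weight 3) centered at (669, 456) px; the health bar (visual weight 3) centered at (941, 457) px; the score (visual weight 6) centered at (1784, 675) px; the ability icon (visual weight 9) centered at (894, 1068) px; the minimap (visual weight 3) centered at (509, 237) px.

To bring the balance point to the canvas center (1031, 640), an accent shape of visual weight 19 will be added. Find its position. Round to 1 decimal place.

New total weight: (3 + 3 + 6 + 9 + 3) + 19 = 43.
x: target moment 43×1031 = 44333; current 3·669 + 3·941 + 6·1784 + 9·894 + 3·509 = 25107; the accent shape supplies 19226, so x = 19226/19 ≈ 1011.89.
y: target moment 43×640 = 27520; current 3·456 + 3·457 + 6·675 + 9·1068 + 3·237 = 17112; the accent shape supplies 10408, so y = 10408/19 ≈ 547.79.

(1011.9, 547.8)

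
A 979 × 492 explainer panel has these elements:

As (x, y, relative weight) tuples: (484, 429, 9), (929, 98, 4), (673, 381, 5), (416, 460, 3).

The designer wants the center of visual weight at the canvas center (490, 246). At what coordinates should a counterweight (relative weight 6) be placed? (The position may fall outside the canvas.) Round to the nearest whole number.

With the counterweight, Σw becomes 9 + 4 + 5 + 3 + 6 = 27.
x: target moment 27×490 = 13230; current 9·484 + 4·929 + 5·673 + 3·416 = 12685; the counterweight supplies 545, so x = 545/6 ≈ 90.83.
y: target moment 27×246 = 6642; current 9·429 + 4·98 + 5·381 + 3·460 = 7538; the counterweight supplies -896, so y = -896/6 ≈ -149.33.

(91, -149)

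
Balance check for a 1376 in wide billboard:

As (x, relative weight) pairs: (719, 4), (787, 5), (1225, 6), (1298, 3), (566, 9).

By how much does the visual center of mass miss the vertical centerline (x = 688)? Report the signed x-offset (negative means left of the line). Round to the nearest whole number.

Weights sum to 4 + 5 + 6 + 3 + 9 = 27.
Σw·x = 4·719 + 5·787 + 6·1225 + 3·1298 + 9·566 = 23149, so x̄ = 23149/27 ≈ 857.37.
Against x = 688, that's 857.37 − 688 = 169.37.

≈ 169 in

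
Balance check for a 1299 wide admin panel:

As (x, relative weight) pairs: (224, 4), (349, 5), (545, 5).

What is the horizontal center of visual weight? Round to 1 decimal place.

x ≈ 383.3

Total weight = 4 + 5 + 5 = 14.
x-moment: 4·224 + 5·349 + 5·545 = 5366; centroid 5366/14 ≈ 383.29.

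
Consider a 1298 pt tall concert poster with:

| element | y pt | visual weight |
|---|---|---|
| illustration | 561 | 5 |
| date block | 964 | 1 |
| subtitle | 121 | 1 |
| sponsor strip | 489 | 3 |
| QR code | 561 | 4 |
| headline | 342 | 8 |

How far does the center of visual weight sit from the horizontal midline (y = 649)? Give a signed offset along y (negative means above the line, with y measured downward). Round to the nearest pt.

Total weight = 5 + 1 + 1 + 3 + 4 + 8 = 22.
Σw·y = 5·561 + 1·964 + 1·121 + 3·489 + 4·561 + 8·342 = 10337, so ȳ = 10337/22 ≈ 469.86.
Against y = 649, that's 469.86 − 649 = -179.14.

≈ -179 pt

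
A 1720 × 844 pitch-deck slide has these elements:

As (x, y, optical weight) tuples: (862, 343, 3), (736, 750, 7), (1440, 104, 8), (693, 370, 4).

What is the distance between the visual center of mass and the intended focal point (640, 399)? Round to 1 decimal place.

≈ 361.5

Weights sum to 3 + 7 + 8 + 4 = 22.
x: (3·862 + 7·736 + 8·1440 + 4·693) / 22 = 22030 / 22 ≈ 1001.36
y: (3·343 + 7·750 + 8·104 + 4·370) / 22 = 8591 / 22 ≈ 390.50
Offset from (640, 399): Δx ≈ 361.36, Δy ≈ -8.50; distance = √(Δx² + Δy²) ≈ 361.46.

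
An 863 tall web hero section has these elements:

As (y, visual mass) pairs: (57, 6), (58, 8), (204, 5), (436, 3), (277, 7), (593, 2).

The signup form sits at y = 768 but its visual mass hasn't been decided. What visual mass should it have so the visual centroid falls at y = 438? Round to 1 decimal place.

w ≈ 22.2

Existing Σw = 31 (6 + 8 + 5 + 3 + 7 + 2); existing moment 6·57 + 8·58 + 5·204 + 3·436 + 7·277 + 2·593 = 6259.
Set Σw·y/Σw = 438: (6259 + 768w) = 438·(31 + w).
So w = (438·31 − 6259)/(768 − 438) = 7319/330 ≈ 22.18.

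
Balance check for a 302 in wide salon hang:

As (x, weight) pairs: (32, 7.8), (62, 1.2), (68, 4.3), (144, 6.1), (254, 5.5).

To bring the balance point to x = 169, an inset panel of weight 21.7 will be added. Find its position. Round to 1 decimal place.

x ≈ 229.7

With the inset panel, Σw becomes 7.8 + 1.2 + 4.3 + 6.1 + 5.5 + 21.7 = 46.6.
Along x: (2891.8 + 21.7·x) / 46.6 = 169 (existing moment 7.8·32 + 1.2·62 + 4.3·68 + 6.1·144 + 5.5·254 = 2891.8) ⇒ x = (7875.4 − 2891.8) / 21.7 ≈ 229.66.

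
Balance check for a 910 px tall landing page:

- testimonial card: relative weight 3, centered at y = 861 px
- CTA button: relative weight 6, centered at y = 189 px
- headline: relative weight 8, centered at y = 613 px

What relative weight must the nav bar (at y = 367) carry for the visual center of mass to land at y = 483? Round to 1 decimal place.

Known weights sum to 3 + 6 + 8 = 17; their moment is 3·861 + 6·189 + 8·613 = 8621.
For the centroid to hit 483: (8621 + w·367) / (17 + w) = 483.
Solving: w = (483·17 − 8621) / (367 − 483) = -410 / -116 ≈ 3.53.

w ≈ 3.5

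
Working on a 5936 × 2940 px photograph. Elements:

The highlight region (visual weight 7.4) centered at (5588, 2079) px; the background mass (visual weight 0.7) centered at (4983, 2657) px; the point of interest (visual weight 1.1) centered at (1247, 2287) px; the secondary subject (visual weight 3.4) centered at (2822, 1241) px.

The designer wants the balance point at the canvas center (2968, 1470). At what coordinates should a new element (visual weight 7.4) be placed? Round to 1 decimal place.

With the new element, Σw becomes 7.4 + 0.7 + 1.1 + 3.4 + 7.4 = 20.0.
x: need Σw·x = 20.0·2968 = 59360.0. Existing = 7.4·5588 + 0.7·4983 + 1.1·1247 + 3.4·2822 = 55805.8. Remainder 3554.2 / 7.4 ≈ 480.30.
y: need Σw·y = 20.0·1470 = 29400.0. Existing = 7.4·2079 + 0.7·2657 + 1.1·2287 + 3.4·1241 = 23979.6. Remainder 5420.4 / 7.4 ≈ 732.49.

(480.3, 732.5)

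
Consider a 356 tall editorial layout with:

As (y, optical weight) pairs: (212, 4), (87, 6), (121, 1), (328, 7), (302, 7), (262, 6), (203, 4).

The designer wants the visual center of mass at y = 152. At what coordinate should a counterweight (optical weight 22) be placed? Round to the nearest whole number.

y ≈ 17

After adding the counterweight, total weight = 4 + 6 + 1 + 7 + 7 + 6 + 4 + 22 = 57.
Along y: (8285 + 22·y) / 57 = 152 (existing moment 4·212 + 6·87 + 1·121 + 7·328 + 7·302 + 6·262 + 4·203 = 8285) ⇒ y = (8664 − 8285) / 22 ≈ 17.23.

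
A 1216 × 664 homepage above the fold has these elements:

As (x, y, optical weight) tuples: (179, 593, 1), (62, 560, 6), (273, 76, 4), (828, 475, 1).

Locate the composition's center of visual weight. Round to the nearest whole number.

Total weight = 1 + 6 + 4 + 1 = 12.
Σw·x = 1·179 + 6·62 + 4·273 + 1·828 = 2471, so x̄ = 2471/12 ≈ 205.92.
Σw·y = 1·593 + 6·560 + 4·76 + 1·475 = 4732, so ȳ = 4732/12 ≈ 394.33.

(206, 394)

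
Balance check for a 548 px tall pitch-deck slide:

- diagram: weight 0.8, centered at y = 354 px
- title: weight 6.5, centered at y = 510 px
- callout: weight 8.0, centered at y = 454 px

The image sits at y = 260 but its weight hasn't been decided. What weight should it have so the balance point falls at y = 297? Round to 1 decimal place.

w ≈ 72.6

Fixed elements: Σw = 0.8 + 6.5 + 8.0 = 15.3, Σw·y = 0.8·354 + 6.5·510 + 8.0·454 = 7230.2.
For the centroid to hit 297: (7230.2 + w·260) / (15.3 + w) = 297.
Solving: w = (297·15.3 − 7230.2) / (260 − 297) = -2686.1 / -37 ≈ 72.60.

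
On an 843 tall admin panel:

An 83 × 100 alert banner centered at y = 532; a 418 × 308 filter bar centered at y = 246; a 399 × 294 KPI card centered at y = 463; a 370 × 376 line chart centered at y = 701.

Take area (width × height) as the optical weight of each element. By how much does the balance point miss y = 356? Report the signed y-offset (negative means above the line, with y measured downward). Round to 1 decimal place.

≈ 121.6

Taking area as weight: alert banner 83·100 = 8300, filter bar 418·308 = 128744, KPI card 399·294 = 117306, line chart 370·376 = 139120. Sum 393470.
y-moment: 8300·532 + 128744·246 + 117306·463 + 139120·701 = 187922422; centroid 187922422/393470 ≈ 477.60.
Against y = 356, that's 477.60 − 356 = 121.60.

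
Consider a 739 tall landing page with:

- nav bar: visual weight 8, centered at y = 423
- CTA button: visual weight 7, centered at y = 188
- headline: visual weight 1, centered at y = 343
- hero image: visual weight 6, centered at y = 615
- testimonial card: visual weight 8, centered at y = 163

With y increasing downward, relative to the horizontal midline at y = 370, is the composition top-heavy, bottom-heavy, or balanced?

top-heavy

Total weight = 8 + 7 + 1 + 6 + 8 = 30.
y-moment: 8·423 + 7·188 + 1·343 + 6·615 + 8·163 = 10037; centroid 10037/30 ≈ 334.57.
Since 334.6 is above (smaller y than) 370, the composition reads top-heavy.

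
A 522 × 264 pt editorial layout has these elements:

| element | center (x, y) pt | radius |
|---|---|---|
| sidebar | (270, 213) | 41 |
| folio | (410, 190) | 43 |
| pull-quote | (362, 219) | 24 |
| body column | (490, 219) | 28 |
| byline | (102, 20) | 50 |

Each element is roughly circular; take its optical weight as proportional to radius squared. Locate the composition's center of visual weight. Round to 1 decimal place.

r² weights: sidebar 41² = 1681, folio 43² = 1849, pull-quote 24² = 576, body column 28² = 784, byline 50² = 2500. Total = 7390.
Σw·x = 1681·270 + 1849·410 + 576·362 + 784·490 + 2500·102 = 2059632, so x̄ = 2059632/7390 ≈ 278.71.
Σw·y = 1681·213 + 1849·190 + 576·219 + 784·219 + 2500·20 = 1057203, so ȳ = 1057203/7390 ≈ 143.06.

(278.7, 143.1)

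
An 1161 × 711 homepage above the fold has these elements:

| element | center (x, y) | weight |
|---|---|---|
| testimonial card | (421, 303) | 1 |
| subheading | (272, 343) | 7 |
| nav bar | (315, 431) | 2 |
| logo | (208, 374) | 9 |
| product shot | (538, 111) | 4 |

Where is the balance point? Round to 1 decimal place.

Weights sum to 1 + 7 + 2 + 9 + 4 = 23.
x-moment: 1·421 + 7·272 + 2·315 + 9·208 + 4·538 = 6979; centroid 6979/23 ≈ 303.43.
y-moment: 1·303 + 7·343 + 2·431 + 9·374 + 4·111 = 7376; centroid 7376/23 ≈ 320.70.

(303.4, 320.7)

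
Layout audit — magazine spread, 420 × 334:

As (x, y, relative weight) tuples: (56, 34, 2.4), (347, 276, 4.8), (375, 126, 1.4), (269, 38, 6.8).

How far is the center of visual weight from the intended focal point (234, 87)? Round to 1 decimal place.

≈ 48.4

Total weight = 2.4 + 4.8 + 1.4 + 6.8 = 15.4.
x: (2.4·56 + 4.8·347 + 1.4·375 + 6.8·269) / 15.4 = 4154.2 / 15.4 ≈ 269.75
y: (2.4·34 + 4.8·276 + 1.4·126 + 6.8·38) / 15.4 = 1841.2 / 15.4 ≈ 119.56
Relative to (234, 87): Δ = (35.75, 32.56); |Δ| = √(35.75² + 32.56²) ≈ 48.36.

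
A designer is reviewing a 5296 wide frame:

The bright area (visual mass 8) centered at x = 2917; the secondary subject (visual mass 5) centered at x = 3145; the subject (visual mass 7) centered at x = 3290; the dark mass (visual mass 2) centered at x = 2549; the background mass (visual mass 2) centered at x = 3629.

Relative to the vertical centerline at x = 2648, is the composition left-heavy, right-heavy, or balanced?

right-heavy

Weights sum to 8 + 5 + 7 + 2 + 2 = 24.
x: (8·2917 + 5·3145 + 7·3290 + 2·2549 + 2·3629) / 24 = 74447 / 24 ≈ 3101.96
3102.0 lies right of the midline 2648, so the layout is right-heavy.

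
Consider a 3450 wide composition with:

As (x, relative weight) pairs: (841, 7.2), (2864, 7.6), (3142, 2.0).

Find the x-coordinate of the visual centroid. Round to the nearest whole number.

Σw = 7.2 + 7.6 + 2.0 = 16.8.
Σw·x = 7.2·841 + 7.6·2864 + 2.0·3142 = 34105.6, so x̄ = 34105.6/16.8 ≈ 2030.10.

x ≈ 2030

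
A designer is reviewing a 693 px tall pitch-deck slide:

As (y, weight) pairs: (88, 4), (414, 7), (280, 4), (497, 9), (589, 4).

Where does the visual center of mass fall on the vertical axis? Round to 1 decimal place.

Σw = 4 + 7 + 4 + 9 + 4 = 28.
Σw·y = 4·88 + 7·414 + 4·280 + 9·497 + 4·589 = 11199, so ȳ = 11199/28 ≈ 399.96.

y ≈ 400.0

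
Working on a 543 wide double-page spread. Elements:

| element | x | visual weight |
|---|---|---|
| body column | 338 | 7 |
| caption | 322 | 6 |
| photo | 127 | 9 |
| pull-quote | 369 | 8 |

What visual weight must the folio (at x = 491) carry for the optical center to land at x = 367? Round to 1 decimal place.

w ≈ 21.1

Fixed elements: Σw = 7 + 6 + 9 + 8 = 30, Σw·x = 7·338 + 6·322 + 9·127 + 8·369 = 8393.
Set Σw·x/Σw = 367: (8393 + 491w) = 367·(30 + w).
Solving: w = (367·30 − 8393) / (491 − 367) = 2617 / 124 ≈ 21.10.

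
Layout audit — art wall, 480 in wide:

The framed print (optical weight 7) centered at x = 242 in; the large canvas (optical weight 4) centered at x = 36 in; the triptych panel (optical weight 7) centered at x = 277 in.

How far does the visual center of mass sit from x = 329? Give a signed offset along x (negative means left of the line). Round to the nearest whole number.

≈ -119 in

Total weight = 7 + 4 + 7 = 18.
Σw·x = 7·242 + 4·36 + 7·277 = 3777, so x̄ = 3777/18 ≈ 209.83.
Against x = 329, that's 209.83 − 329 = -119.17.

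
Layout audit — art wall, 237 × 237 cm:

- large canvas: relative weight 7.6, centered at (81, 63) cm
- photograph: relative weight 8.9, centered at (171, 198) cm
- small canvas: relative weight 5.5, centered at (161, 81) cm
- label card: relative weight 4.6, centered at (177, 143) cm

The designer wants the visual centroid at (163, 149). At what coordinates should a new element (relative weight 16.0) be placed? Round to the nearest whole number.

(194, 188)

After adding the new element, total weight = 7.6 + 8.9 + 5.5 + 4.6 + 16.0 = 42.6.
x: need Σw·x = 42.6·163 = 6943.8. Existing = 7.6·81 + 8.9·171 + 5.5·161 + 4.6·177 = 3837.2. Remainder 3106.6 / 16.0 ≈ 194.16.
y: need Σw·y = 42.6·149 = 6347.4. Existing = 7.6·63 + 8.9·198 + 5.5·81 + 4.6·143 = 3344.3. Remainder 3003.1 / 16.0 ≈ 187.69.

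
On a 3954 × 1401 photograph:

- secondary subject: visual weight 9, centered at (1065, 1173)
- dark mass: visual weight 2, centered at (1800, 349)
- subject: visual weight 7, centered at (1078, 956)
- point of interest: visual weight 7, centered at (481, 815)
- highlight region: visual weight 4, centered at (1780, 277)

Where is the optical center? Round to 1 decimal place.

Σw = 9 + 2 + 7 + 7 + 4 = 29.
x-moment: 9·1065 + 2·1800 + 7·1078 + 7·481 + 4·1780 = 31218; centroid 31218/29 ≈ 1076.48.
y-moment: 9·1173 + 2·349 + 7·956 + 7·815 + 4·277 = 24760; centroid 24760/29 ≈ 853.79.

(1076.5, 853.8)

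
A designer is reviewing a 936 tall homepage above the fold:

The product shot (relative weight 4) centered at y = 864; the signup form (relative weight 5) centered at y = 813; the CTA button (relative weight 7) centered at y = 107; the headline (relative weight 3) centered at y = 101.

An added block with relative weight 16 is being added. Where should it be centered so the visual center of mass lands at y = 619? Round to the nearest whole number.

With the added block, Σw becomes 4 + 5 + 7 + 3 + 16 = 35.
y: need Σw·y = 35·619 = 21665. Existing = 4·864 + 5·813 + 7·107 + 3·101 = 8573. Remainder 13092 / 16 ≈ 818.25.

y ≈ 818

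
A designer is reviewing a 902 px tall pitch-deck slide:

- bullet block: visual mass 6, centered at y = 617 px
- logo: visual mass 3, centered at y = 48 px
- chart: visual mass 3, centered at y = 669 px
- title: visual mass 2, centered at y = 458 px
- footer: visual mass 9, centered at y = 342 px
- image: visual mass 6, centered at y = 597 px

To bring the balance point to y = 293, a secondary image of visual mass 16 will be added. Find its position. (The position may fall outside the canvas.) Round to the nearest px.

New total weight: (6 + 3 + 3 + 2 + 9 + 6) + 16 = 45.
y: target moment 45×293 = 13185; current 6·617 + 3·48 + 3·669 + 2·458 + 9·342 + 6·597 = 13429; the secondary image supplies -244, so y = -244/16 ≈ -15.25.

y ≈ -15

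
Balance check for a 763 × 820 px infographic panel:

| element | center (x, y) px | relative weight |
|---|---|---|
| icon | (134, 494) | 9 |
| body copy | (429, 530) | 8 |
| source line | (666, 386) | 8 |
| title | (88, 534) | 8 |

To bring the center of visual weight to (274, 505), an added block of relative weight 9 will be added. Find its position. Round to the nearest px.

(93, 574)

New total weight: (9 + 8 + 8 + 8) + 9 = 42.
Along x: (10670 + 9·x) / 42 = 274 (existing moment 9·134 + 8·429 + 8·666 + 8·88 = 10670) ⇒ x = (11508 − 10670) / 9 ≈ 93.11.
Along y: (16046 + 9·y) / 42 = 505 (existing moment 9·494 + 8·530 + 8·386 + 8·534 = 16046) ⇒ y = (21210 − 16046) / 9 ≈ 573.78.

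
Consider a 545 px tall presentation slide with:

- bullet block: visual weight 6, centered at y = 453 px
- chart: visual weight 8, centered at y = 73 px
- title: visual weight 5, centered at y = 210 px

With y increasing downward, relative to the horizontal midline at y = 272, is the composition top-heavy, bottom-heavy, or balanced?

Weights sum to 6 + 8 + 5 = 19.
y-moment: 6·453 + 8·73 + 5·210 = 4352; centroid 4352/19 ≈ 229.05.
229.1 vs midline 272 → top-heavy.

top-heavy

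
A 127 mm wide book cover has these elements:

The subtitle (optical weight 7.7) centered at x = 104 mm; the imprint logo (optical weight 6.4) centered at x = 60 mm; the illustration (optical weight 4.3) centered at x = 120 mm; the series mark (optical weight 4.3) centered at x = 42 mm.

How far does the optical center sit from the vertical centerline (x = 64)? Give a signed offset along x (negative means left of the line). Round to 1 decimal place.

Total weight = 7.7 + 6.4 + 4.3 + 4.3 = 22.7.
Σw·x = 7.7·104 + 6.4·60 + 4.3·120 + 4.3·42 = 1881.4, so x̄ = 1881.4/22.7 ≈ 82.88.
Against x = 64, that's 82.88 − 64 = 18.88.

≈ 18.9 mm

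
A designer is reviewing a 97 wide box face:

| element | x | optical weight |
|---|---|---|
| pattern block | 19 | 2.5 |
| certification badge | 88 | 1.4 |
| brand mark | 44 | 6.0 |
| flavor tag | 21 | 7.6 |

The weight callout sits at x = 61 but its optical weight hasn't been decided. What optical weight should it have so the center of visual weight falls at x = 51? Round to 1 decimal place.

w ≈ 29.8

Fixed elements: Σw = 2.5 + 1.4 + 6.0 + 7.6 = 17.5, Σw·x = 2.5·19 + 1.4·88 + 6.0·44 + 7.6·21 = 594.3.
Set Σw·x/Σw = 51: (594.3 + 61w) = 51·(17.5 + w).
Rearranging, w·(61 − 51) = 51·17.5 − 594.3 = 298.2, so w ≈ 298.2/10 = 29.82.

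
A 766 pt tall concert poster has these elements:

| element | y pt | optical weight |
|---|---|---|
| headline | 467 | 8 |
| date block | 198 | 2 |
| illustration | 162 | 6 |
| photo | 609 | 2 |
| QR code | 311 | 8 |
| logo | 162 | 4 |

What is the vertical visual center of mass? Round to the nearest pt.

y ≈ 315

Σw = 8 + 2 + 6 + 2 + 8 + 4 = 30.
Σw·y = 9458; ȳ = 9458/30 ≈ 315.27.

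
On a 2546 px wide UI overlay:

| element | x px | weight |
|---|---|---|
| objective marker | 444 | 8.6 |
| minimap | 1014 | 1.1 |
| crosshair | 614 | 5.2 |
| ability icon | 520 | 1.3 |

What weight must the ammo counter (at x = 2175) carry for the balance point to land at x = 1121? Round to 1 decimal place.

w ≈ 8.9

Existing Σw = 16.2 (8.6 + 1.1 + 5.2 + 1.3); existing moment 8.6·444 + 1.1·1014 + 5.2·614 + 1.3·520 = 8802.6.
Balance at x = 1121 requires (8802.6 + w·2175) / (16.2 + w) = 1121.
So w = (1121·16.2 − 8802.6)/(2175 − 1121) = 9357.6/1054 ≈ 8.88.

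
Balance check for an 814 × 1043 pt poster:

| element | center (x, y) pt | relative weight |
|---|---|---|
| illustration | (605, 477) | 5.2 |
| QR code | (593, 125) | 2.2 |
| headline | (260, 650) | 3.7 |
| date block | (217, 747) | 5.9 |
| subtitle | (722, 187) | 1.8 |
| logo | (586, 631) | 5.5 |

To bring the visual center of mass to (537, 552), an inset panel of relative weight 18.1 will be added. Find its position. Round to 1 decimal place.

After adding the inset panel, total weight = 5.2 + 2.2 + 3.7 + 5.9 + 1.8 + 5.5 + 18.1 = 42.4.
Along x: (11215.5 + 18.1·x) / 42.4 = 537 (existing moment 5.2·605 + 2.2·593 + 3.7·260 + 5.9·217 + 1.8·722 + 5.5·586 = 11215.5) ⇒ x = (22768.8 − 11215.5) / 18.1 ≈ 638.30.
Along y: (13374.8 + 18.1·y) / 42.4 = 552 (existing moment 5.2·477 + 2.2·125 + 3.7·650 + 5.9·747 + 1.8·187 + 5.5·631 = 13374.8) ⇒ y = (23404.8 − 13374.8) / 18.1 ≈ 554.14.

(638.3, 554.1)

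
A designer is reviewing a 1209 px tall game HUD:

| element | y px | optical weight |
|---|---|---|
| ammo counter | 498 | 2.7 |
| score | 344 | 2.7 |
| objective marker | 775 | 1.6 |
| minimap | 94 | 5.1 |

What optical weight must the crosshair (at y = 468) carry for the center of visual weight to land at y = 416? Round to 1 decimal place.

Existing Σw = 12.1 (2.7 + 2.7 + 1.6 + 5.1); existing moment 2.7·498 + 2.7·344 + 1.6·775 + 5.1·94 = 3992.8.
Set Σw·y/Σw = 416: (3992.8 + 468w) = 416·(12.1 + w).
So w = (416·12.1 − 3992.8)/(468 − 416) = 1040.8/52 ≈ 20.02.

w ≈ 20.0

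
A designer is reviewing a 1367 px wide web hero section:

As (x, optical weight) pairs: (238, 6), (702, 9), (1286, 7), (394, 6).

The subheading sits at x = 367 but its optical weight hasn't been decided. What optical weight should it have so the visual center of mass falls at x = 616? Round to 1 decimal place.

Existing Σw = 28 (6 + 9 + 7 + 6); existing moment 6·238 + 9·702 + 7·1286 + 6·394 = 19112.
For the centroid to hit 616: (19112 + w·367) / (28 + w) = 616.
Solving: w = (616·28 − 19112) / (367 − 616) = -1864 / -249 ≈ 7.49.

w ≈ 7.5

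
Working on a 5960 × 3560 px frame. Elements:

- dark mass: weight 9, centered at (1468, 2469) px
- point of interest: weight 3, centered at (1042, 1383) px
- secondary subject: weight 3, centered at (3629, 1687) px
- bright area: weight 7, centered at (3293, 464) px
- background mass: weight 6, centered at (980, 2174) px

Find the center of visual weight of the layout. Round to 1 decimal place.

Σw = 9 + 3 + 3 + 7 + 6 = 28.
Σw·x = 9·1468 + 3·1042 + 3·3629 + 7·3293 + 6·980 = 56156, so x̄ = 56156/28 ≈ 2005.57.
Σw·y = 9·2469 + 3·1383 + 3·1687 + 7·464 + 6·2174 = 47723, so ȳ = 47723/28 ≈ 1704.39.

(2005.6, 1704.4)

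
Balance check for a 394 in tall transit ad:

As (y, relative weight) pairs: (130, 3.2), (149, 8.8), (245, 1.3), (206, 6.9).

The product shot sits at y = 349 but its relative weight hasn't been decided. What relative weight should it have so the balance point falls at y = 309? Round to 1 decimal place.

Known weights sum to 3.2 + 8.8 + 1.3 + 6.9 = 20.2; their moment is 3.2·130 + 8.8·149 + 1.3·245 + 6.9·206 = 3467.1.
For the centroid to hit 309: (3467.1 + w·349) / (20.2 + w) = 309.
Solving: w = (309·20.2 − 3467.1) / (349 − 309) = 2774.7 / 40 ≈ 69.37.

w ≈ 69.4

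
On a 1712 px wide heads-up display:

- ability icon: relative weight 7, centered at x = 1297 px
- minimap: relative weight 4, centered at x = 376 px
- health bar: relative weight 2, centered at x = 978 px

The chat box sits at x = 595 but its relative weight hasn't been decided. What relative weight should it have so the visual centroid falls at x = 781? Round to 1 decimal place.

Fixed elements: Σw = 7 + 4 + 2 = 13, Σw·x = 7·1297 + 4·376 + 2·978 = 12539.
Set Σw·x/Σw = 781: (12539 + 595w) = 781·(13 + w).
Rearranging, w·(595 − 781) = 781·13 − 12539 = -2386, so w ≈ -2386/-186 = 12.83.

w ≈ 12.8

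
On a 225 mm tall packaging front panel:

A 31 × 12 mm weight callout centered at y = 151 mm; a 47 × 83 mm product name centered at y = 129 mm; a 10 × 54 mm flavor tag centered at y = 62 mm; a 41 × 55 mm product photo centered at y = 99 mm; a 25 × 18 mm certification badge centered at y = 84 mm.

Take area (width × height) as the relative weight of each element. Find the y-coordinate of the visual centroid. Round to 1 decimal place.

Taking area as weight: weight callout 31·12 = 372, product name 47·83 = 3901, flavor tag 10·54 = 540, product photo 41·55 = 2255, certification badge 25·18 = 450. Sum 7518.
y: (372·151 + 3901·129 + 540·62 + 2255·99 + 450·84) / 7518 = 853926 / 7518 ≈ 113.58

y ≈ 113.6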